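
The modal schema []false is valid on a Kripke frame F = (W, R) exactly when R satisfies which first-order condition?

emptiness of R: forall x forall y ~Rxy

This schema is the Ver axiom.
Its frame correspondent is emptiness of R — forall x forall y ~Rxy.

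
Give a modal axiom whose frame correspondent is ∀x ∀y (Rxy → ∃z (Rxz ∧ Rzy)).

A defining formula is □□q → □q (the C4 axiom).

□□q → □q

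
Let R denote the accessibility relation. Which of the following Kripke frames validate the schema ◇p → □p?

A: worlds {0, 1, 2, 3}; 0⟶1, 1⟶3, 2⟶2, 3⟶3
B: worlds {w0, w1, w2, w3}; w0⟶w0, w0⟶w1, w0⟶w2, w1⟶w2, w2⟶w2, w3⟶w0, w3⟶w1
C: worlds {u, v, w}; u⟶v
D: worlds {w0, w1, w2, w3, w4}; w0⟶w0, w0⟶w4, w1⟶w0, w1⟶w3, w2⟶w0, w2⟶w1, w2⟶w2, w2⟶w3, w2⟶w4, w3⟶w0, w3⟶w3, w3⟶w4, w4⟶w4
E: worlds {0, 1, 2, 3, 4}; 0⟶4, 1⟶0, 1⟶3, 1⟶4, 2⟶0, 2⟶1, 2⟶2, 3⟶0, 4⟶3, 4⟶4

Frame correspondent (Sahlqvist): ∀x ∀y ∀z (Rxy ∧ Rxz → y = z) — i.e. partial functionality.
A: ✓.
B: fails — w0 sees both w0 and w1.
C: ✓.
D: fails — w0 sees both w0 and w4.
E: fails — 1 sees both 0 and 3.
Valid on: A, C.

A, C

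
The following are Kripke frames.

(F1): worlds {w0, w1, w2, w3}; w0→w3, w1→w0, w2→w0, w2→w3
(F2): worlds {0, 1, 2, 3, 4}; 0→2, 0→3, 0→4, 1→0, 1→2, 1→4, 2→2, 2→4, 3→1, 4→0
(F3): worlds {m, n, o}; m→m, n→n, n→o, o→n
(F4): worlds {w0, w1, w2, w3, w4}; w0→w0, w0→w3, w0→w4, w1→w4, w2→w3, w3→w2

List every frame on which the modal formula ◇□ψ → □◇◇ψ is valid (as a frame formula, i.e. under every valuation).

(F3)

Frame correspondent (Sahlqvist): ∀x ∀y ∀z ((xRy ∧ xRz) → ∃w (yRw ∧ zR²w)) — i.e. a generalized confluence (Geach) condition.
(F1): fails — w0Rw3, w0Rw3 but no w with w3Rw and w3R²w.
(F2): fails — 0R3, 0R2 but no w with 3Rw and 2R²w.
(F3): holds.
(F4): fails — w0Rw0, w0Rw4 but no w with w0Rw and w4R²w.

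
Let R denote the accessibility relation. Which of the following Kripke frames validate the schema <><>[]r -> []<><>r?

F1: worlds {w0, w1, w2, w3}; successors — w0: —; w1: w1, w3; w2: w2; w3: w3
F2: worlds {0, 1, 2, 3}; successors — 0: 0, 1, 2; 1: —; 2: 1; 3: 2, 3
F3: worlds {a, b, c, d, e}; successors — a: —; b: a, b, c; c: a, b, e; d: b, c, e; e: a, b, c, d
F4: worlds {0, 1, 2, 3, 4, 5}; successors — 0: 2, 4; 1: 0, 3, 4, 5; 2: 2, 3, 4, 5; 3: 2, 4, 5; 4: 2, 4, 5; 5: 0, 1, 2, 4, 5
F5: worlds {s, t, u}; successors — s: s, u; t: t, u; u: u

F1, F4, F5

This is the axiom for a generalized confluence (Geach) condition; its first-order frame correspondent is forall x forall y forall z ((x R^2 y & xRz) -> exists w (yRw & z R^2 w)).
F1: ✓.
F2: fails — 0R²0, 0R1 but no w with 0Rw and 1R²w.
F3: fails — bR²a, bRa but no w with aRw and aR²w.
F4: ✓.
F5: ✓.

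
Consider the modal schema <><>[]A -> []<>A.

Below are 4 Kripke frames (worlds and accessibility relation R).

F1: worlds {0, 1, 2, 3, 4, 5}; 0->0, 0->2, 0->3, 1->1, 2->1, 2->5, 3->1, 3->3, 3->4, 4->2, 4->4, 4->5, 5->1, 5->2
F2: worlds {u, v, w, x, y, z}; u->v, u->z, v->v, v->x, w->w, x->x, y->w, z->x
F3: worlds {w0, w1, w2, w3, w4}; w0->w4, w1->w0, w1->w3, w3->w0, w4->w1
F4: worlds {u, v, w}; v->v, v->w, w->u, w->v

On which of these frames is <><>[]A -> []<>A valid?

This is the axiom for a generalized confluence (Geach) condition; its first-order frame correspondent is forall x forall y forall z ((x R^2 y & xRz) -> exists w (yRw & zRw)).
F1: fails — 0R²0, 0R2 but no w with 0Rw and 2Rw.
F2: condition met.
F3: fails — w0R²w1, w0Rw4 but no w with w1Rw and w4Rw.
F4: fails — vR²u, vRv but no t with uRt and vRt.
Valid on: F2.

F2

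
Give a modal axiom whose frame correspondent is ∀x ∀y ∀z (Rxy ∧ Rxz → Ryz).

The condition is the Euclidean property. The 5 schema ◇q → □◇q defines it.
Suppose ◇q→□◇q is valid. Take Rxy, Rxz and set V(q)={y}. Then ◇q at x, so □◇q at x, so ◇q at z, so some w with Rzw has q; w=y, i.e. Rzy. By symmetry of the argument, Ryz.

◇q → □◇q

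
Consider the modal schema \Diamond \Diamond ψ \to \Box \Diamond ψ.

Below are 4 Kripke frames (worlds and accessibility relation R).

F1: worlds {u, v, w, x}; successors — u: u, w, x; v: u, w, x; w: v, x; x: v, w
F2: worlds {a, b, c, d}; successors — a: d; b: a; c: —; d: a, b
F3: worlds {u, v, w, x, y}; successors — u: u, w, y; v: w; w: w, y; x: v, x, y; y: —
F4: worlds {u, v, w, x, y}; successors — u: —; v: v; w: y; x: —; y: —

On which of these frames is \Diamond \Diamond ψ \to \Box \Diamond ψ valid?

F4

Frame correspondent (Sahlqvist): \forall x \forall y \forall z ((x R^2 y \wedge xRz) \to \exists w (y = w \wedge zRw)) — i.e. a generalized confluence (Geach) condition.
F1: fails — uR²u, uRw but no t with u=t and wRt.
F2: fails — dR²a, dRa but no w with a=w and aRw.
F3: fails — uR²u, uRw but no t with u=t and wRt.
F4: holds.
Valid on: F4.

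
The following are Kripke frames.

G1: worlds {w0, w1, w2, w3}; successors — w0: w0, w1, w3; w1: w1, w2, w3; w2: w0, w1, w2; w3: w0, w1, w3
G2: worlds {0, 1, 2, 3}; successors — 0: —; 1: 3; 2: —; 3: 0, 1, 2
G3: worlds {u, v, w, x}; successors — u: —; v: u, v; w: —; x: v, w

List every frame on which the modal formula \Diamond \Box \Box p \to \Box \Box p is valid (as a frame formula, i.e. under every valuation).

G1

Frame correspondent (Sahlqvist): \forall x \forall y \forall z ((xRy \wedge x R^2 z) \to \exists w (y R^2 w \wedge z = w)) — i.e. a generalized confluence (Geach) condition.
G1: condition met.
G2: fails — 1R3, 1R²0 but no w with 3R²w and 0=w.
G3: fails — vRu, vR²u but no t with uR²t and u=t.
Valid on: G1.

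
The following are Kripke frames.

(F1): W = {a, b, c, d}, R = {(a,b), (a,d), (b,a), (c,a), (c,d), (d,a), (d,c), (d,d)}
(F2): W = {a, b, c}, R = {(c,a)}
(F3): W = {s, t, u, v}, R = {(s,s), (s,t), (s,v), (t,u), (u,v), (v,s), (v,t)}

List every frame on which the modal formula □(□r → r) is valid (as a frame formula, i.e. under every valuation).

This is the axiom for shift-reflexivity; its first-order frame correspondent is ∀x ∀y (Rxy → Ryy).
(F1): fails — Rdc but not Rcc.
(F2): fails — Rca but not Raa.
(F3): fails — Ruv but not Rvv.
Valid on no frame.

none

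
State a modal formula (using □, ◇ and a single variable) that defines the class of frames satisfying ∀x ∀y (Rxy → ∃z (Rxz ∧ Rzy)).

This is density; the standard corresponding axiom is C4: □□p → □p.

□□p → □p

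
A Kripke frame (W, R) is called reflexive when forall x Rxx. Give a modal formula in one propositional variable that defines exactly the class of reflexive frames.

The condition is reflexivity. The T schema □r → r defines it.
Suppose □r→r is valid. At any x set V(r)={w : Rxw}. Then □r holds at x, so r holds at x, i.e. Rxx.

□r → r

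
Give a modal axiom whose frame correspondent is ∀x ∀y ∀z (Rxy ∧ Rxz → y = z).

◇s → □s

This is partial functionality; the standard corresponding axiom is CD: ◇s → □s.
Suppose ◇s→□s is valid. Take Rxy, Rxz and set V(s)={y}. Then ◇s at x, so □s at x, so s at z, i.e. z=y.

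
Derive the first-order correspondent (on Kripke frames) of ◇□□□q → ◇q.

∀x ∀y (xRy → ∃w (yR³w ∧ xRw))

This is a Sahlqvist (Geach-type) schema ◇^1□^3q → □^0◇^1q.
Minimal-valuation argument: fix x; take any y with xR^1y and any z with xR^0z. Set V(q) to the set of worlds R-reachable from y in exactly 3 steps. Then □^3q holds at y, so the antecedent holds at x; validity forces ◇^1q at z, giving a w with zR^1w and yR^3w.
First-order correspondent: ∀x ∀y (xRy → ∃w (yR³w ∧ xRw)).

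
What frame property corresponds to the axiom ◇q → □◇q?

the Euclidean property

Suppose ◇q→□◇q is valid. Take Rxy, Rxz and set V(q)={y}. Then ◇q at x, so □◇q at x, so ◇q at z, so some w with Rzw has q; w=y, i.e. Rzy. By symmetry of the argument, Ryz.
The converse is a direct semantic check.
So the correspondent is the Euclidean property.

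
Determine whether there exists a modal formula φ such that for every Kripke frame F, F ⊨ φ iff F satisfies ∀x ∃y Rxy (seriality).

This is a Sahlqvist condition; the D axiom □p → ◇p defines it.
Suppose □p→◇p is valid. At any x set V(p)=W. Then □p at x, so ◇p at x, so x has a successor.

Yes, by □p → ◇p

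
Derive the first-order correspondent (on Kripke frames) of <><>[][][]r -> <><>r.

This is a Sahlqvist (Geach-type) schema ◇^2□^3r → □^0◇^2r.
First-order correspondent: forall x forall y (x R^2 y -> exists w (y R^3 w & x R^2 w)).

forall x forall y (x R^2 y -> exists w (y R^3 w & x R^2 w))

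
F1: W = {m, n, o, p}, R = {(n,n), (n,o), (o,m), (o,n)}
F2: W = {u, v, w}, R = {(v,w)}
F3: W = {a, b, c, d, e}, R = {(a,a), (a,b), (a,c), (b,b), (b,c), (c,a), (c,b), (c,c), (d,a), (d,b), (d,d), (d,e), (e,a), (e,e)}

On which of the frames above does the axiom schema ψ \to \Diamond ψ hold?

F3

This is the axiom for reflexivity; its first-order frame correspondent is \forall x Rxx.
F1: fails — world m does not see itself.
F2: fails — world u does not see itself.
F3: holds.
Valid on: F3.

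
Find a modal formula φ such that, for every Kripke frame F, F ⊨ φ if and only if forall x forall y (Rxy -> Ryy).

The condition is shift-reflexivity. The T□ schema □(□p → p) defines it.

□(□p → p)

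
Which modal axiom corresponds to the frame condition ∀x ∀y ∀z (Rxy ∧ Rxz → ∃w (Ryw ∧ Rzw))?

This is convergence; the standard corresponding axiom is .2: ◇□q → □◇q.
Suppose ◇□q→□◇q is valid. Take Rxy, Rxz and set V(q)={w : Ryw}. Then □q at y so ◇□q at x, so □◇q at x, so ◇q at z, giving w with Rzw and Ryw.

◇□q → □◇q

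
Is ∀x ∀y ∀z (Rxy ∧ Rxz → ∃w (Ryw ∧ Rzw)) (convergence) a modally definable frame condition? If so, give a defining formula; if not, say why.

Yes: it is convergence, defined by the .2 schema ◇□p → □◇p.

Yes, by ◇□p → □◇p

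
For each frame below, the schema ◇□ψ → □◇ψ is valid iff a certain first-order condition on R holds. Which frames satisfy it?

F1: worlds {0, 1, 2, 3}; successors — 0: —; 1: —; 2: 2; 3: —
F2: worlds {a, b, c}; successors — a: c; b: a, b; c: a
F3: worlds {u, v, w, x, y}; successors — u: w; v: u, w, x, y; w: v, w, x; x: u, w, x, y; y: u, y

This is the axiom for convergence; its first-order frame correspondent is ∀x ∀y ∀z (Rxy ∧ Rxz → ∃w (Ryw ∧ Rzw)).
F1: satisfies the condition.
F2: fails — Rba and Rbb but a and b have no common successor.
F3: fails — Rvw and Rvy but w and y have no common successor.
Valid on: F1.

F1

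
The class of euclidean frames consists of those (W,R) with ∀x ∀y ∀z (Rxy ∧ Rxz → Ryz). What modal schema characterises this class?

◇s → □◇s

A defining formula is ◇s → □◇s (the 5 axiom).
Suppose ◇s→□◇s is valid. Take Rxy, Rxz and set V(s)={y}. Then ◇s at x, so □◇s at x, so ◇s at z, so some w with Rzw has s; w=y, i.e. Rzy. By symmetry of the argument, Ryz.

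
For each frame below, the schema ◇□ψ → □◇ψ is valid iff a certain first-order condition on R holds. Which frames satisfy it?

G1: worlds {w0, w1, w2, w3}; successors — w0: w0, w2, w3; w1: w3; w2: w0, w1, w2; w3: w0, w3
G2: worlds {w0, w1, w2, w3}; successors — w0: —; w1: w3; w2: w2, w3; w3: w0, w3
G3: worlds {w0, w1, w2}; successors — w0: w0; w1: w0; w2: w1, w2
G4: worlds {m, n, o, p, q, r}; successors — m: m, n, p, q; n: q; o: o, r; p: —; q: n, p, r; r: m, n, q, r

The schema corresponds to convergence: ∀x ∀y ∀z (Rxy ∧ Rxz → ∃w (Ryw ∧ Rzw)).
G1: fails — Rw2w1 and Rw2w2 but w1 and w2 have no common successor.
G2: fails — Rw3w0 and Rw3w0 but w0 and w0 have no common successor.
G3: fails — Rw2w2 and Rw2w1 but w2 and w1 have no common successor.
G4: fails — Rmm and Rmp but m and p have no common successor.

none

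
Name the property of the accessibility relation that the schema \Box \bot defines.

emptiness of R

□⊥ is valid iff no world has any successor (otherwise □⊥ fails at any world with one).
Conversely, any frame satisfying \forall x \forall y \neg Rxy validates the schema.
So the correspondent is emptiness of R.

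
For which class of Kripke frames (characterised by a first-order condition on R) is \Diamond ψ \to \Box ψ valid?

partial functionality: \forall x \forall y \forall z (Rxy \wedge Rxz \to y = z)

Suppose ◇ψ→□ψ is valid. Take Rxy, Rxz and set V(ψ)={y}. Then ◇ψ at x, so □ψ at x, so ψ at z, i.e. z=y.
The converse is a direct semantic check.
Frame condition: \forall x \forall y \forall z (Rxy \wedge Rxz \to y = z).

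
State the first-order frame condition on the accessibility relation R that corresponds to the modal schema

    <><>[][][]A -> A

This is a Sahlqvist (Geach-type) schema ◇^2□^3A → □^0◇^0A.
First-order correspondent: forall x forall y (x R^2 y -> exists w (y R^3 w & x = w)).

forall x forall y (x R^2 y -> exists w (y R^3 w & x = w))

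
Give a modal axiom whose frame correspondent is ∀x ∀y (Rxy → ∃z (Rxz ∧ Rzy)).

□□s → □s

This is density; the standard corresponding axiom is C4: □□s → □s.
Suppose □□s→□s is valid. Take Rxy and set V(s)={w : xR²w}. Then □□s at x, so □s at x, so s at y, i.e. ∃z(Rxz∧Rzy).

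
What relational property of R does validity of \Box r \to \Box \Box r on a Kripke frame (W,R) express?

Suppose □r→□□r is valid. Take Rxy, Ryz and set V(r)={w : Rxw}. Then □r at x, so □□r at x, so □r at y, so r at z, i.e. Rxz.
Conversely, any frame satisfying \forall x \forall y \forall z (Rxy \wedge Ryz \to Rxz) validates the schema.
Frame condition: \forall x \forall y \forall z (Rxy \wedge Ryz \to Rxz).

Transitivity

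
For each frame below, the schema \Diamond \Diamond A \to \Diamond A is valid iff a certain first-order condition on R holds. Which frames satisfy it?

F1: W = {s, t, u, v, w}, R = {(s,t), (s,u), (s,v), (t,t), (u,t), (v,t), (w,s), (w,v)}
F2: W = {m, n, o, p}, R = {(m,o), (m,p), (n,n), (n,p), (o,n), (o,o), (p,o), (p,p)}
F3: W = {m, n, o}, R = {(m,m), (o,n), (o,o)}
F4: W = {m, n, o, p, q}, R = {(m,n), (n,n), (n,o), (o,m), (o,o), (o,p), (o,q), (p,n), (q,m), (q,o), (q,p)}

F3

Frame correspondent (Sahlqvist): \forall x \forall y \forall z (Rxy \wedge Ryz \to Rxz) — i.e. transitivity.
F1: fails — Rwv and Rvt but not Rwt.
F2: fails — Ron and Rnp but not Rop.
F3: condition met.
F4: fails — Rom and Rmn but not Ron.
Valid on: F3.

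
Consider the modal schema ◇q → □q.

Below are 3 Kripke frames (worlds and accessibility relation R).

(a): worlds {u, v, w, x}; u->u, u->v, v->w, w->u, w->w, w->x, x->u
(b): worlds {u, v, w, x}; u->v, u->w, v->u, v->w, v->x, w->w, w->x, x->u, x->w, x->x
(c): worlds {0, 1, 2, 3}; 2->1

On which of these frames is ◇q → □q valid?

(c)

Frame correspondent (Sahlqvist): ∀x ∀y ∀z (Rxy ∧ Rxz → y = z) — i.e. partial functionality.
(a): fails — u sees both u and v.
(b): fails — u sees both v and w.
(c): condition met.
Valid on: (c).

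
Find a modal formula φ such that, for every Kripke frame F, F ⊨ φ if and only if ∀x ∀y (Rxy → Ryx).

ψ → □◇ψ

This is symmetry; the standard corresponding axiom is B: ψ → □◇ψ.
Suppose ψ→□◇ψ is valid. Take Rxy and set V(ψ)={x}. Then ψ at x, so □◇ψ at x, so ◇ψ at y, so some z with Ryz has ψ; z=x, i.e. Ryx.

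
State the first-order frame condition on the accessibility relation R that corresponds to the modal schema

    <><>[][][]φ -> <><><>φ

This is a Sahlqvist (Geach-type) schema ◇^2□^3φ → □^0◇^3φ.
First-order correspondent: forall x forall y (x R^2 y -> exists w (y R^3 w & x R^3 w)).

forall x forall y (x R^2 y -> exists w (y R^3 w & x R^3 w))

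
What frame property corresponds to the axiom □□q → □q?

Density

This schema is the C4 axiom.
Its frame correspondent is density — ∀x ∀y (Rxy → ∃z (Rxz ∧ Rzy)).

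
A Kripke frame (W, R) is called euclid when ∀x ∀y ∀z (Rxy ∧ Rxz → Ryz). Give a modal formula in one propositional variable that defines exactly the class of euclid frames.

The condition is the Euclidean property. The 5 schema ◇p → □◇p defines it.
Suppose ◇p→□◇p is valid. Take Rxy, Rxz and set V(p)={y}. Then ◇p at x, so □◇p at x, so ◇p at z, so some w with Rzw has p; w=y, i.e. Rzy. By symmetry of the argument, Ryz.

◇p → □◇p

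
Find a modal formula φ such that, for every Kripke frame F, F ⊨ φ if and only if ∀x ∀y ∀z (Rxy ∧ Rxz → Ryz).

A defining formula is ◇r → □◇r (the 5 axiom).
Suppose ◇r→□◇r is valid. Take Rxy, Rxz and set V(r)={y}. Then ◇r at x, so □◇r at x, so ◇r at z, so some w with Rzw has r; w=y, i.e. Rzy. By symmetry of the argument, Ryz.

◇r → □◇r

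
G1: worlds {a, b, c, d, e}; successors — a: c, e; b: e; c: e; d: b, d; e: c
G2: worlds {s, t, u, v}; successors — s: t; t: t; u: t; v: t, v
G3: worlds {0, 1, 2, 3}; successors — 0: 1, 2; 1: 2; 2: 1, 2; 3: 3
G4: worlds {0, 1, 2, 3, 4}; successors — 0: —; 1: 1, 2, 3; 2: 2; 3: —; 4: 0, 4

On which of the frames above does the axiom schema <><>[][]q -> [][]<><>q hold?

G2, G3

Frame correspondent (Sahlqvist): forall x forall y forall z ((x R^2 y & x R^2 z) -> exists w (y R^2 w & z R^2 w)) — i.e. a generalized confluence (Geach) condition.
G1: fails — aR²c, aR²e but no w with cR²w and eR²w.
G2: holds.
G3: holds.
G4: fails — 1R²1, 1R²3 but no w with 1R²w and 3R²w.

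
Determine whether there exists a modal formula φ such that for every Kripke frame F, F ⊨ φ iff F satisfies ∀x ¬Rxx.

Any modally definable frame class is closed under surjective bounded morphisms.
The 3-cycle (worlds a,b,c with a→b→c→a) is irreflexive, and the map sending every world to a single reflexive point • is a surjective bounded morphism (forth: every edge maps to (•,•); back: every world has a successor). So any modal formula valid on the 3-cycle is also valid on the reflexive point, which is not irreflexive.
So the class is not modally definable.

Not definable by any modal formula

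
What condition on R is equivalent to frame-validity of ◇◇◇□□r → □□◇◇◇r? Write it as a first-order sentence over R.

∀x ∀y ∀z ((xR³y ∧ xR²z) → ∃w (yR²w ∧ zR³w))

This is a Sahlqvist (Geach-type) schema ◇^3□^2r → □^2◇^3r.
First-order correspondent: ∀x ∀y ∀z ((xR³y ∧ xR²z) → ∃w (yR²w ∧ zR³w)).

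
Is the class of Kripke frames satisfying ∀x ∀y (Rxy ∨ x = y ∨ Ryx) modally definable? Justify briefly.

Not modally definable

If a class were modally definable it would be closed under disjoint unions (Goldblatt–Thomason).
Take 2 disjoint single-world reflexive frames: each is trivially connected, but their disjoint union has 2 worlds with no edge between distinct components, so it is not connected.
Hence connectedness of R is not modally definable.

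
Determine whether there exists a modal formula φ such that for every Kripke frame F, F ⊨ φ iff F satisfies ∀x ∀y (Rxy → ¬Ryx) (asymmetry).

No — not modally definable

Modal frame validity is preserved under surjective bounded morphisms.
The 3-cycle (worlds 0,1,2 with 0→1→2→0) is asymmetric. Mapping every world to a single reflexive point • is a surjective bounded morphism, and the reflexive point is not asymmetric (R•• but asymmetry requires ¬R••).
So the class is not modally definable.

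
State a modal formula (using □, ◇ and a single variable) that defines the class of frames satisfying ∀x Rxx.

□q → q

A defining formula is □q → q (the T axiom).
Suppose □q→q is valid. At any x set V(q)={w : Rxw}. Then □q holds at x, so q holds at x, i.e. Rxx.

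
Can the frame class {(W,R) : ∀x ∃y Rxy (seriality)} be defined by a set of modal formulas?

Definable; □r → ◇r defines it

This is a Sahlqvist condition; the D axiom □r → ◇r defines it.
Suppose □r→◇r is valid. At any x set V(r)=W. Then □r at x, so ◇r at x, so x has a successor.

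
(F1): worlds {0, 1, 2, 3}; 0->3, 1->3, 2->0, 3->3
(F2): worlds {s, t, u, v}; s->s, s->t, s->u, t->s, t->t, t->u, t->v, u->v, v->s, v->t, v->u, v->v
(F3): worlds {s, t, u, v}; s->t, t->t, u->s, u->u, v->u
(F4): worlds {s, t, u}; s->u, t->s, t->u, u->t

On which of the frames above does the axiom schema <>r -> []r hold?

This is the axiom for partial functionality; its first-order frame correspondent is forall x forall y forall z (Rxy & Rxz -> y = z).
(F1): condition met.
(F2): fails — s sees both s and t.
(F3): fails — u sees both s and u.
(F4): fails — t sees both s and u.

(F1)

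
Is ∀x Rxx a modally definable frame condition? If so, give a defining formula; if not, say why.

Yes: it is reflexivity, defined by the T schema □r → r.
Suppose □r→r is valid. At any x set V(r)={w : Rxw}. Then □r holds at x, so r holds at x, i.e. Rxx.

Definable; □r → r defines it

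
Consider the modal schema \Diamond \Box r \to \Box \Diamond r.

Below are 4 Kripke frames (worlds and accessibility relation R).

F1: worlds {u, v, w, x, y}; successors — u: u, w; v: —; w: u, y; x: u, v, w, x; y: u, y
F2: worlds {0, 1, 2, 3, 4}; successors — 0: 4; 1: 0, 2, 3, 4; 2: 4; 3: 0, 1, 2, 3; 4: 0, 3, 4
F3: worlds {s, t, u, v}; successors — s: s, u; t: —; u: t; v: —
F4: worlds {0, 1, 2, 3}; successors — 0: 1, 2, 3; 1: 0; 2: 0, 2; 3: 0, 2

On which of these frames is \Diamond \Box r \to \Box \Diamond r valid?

F4

The schema corresponds to convergence: \forall x \forall y \forall z (Rxy \wedge Rxz \to \exists w (Ryw \wedge Rzw)).
F1: fails — Rxw and Rxv but w and v have no common successor.
F2: fails — R10 and R13 but 0 and 3 have no common successor.
F3: fails — Rsu and Rss but u and s have no common successor.
F4: ✓.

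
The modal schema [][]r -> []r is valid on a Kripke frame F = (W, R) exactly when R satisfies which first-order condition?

density: forall x forall y (Rxy -> exists z (Rxz & Rzy))

Suppose □□r→□r is valid. Take Rxy and set V(r)={w : xR²w}. Then □□r at x, so □r at x, so r at y, i.e. ∃z(Rxz∧Rzy).
The converse is a direct semantic check.
Frame condition: forall x forall y (Rxy -> exists z (Rxz & Rzy)).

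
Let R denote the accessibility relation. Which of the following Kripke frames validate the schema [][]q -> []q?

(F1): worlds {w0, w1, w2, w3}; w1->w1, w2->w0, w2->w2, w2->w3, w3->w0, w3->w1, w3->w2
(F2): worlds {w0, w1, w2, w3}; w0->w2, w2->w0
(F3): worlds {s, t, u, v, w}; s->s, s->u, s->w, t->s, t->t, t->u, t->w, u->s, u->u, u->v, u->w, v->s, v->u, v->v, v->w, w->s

(F1), (F3)

This is the axiom for density; its first-order frame correspondent is forall x forall y (Rxy -> exists z (Rxz & Rzy)).
(F1): condition met.
(F2): fails — Rw0w2 but no z with Rw0z and Rzw2.
(F3): condition met.
Valid on: (F1), (F3).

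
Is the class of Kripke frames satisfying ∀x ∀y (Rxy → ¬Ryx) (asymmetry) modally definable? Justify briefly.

If a class were modally definable it would be closed under surjective bounded morphisms (Goldblatt–Thomason).
The 4-cycle (worlds a,b,c,d with a→b→c→d→a) is asymmetric. Mapping every world to a single reflexive point • is a surjective bounded morphism, and the reflexive point is not asymmetric (R•• but asymmetry requires ¬R••).
So the class is not modally definable.

Not modally definable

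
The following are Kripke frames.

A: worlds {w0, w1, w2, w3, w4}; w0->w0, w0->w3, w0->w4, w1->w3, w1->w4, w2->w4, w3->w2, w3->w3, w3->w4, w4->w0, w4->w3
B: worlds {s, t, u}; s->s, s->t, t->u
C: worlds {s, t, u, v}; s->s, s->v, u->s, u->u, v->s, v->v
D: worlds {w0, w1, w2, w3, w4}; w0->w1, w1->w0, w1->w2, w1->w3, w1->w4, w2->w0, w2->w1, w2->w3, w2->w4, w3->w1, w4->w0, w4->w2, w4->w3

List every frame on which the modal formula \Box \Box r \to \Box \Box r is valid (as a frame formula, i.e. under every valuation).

This is the axiom for a generalized confluence (Geach) condition; its first-order frame correspondent is \forall x \forall z (x R^2 z \to \exists w (x R^2 w \wedge z = w)).
A: satisfies the condition.
B: satisfies the condition.
C: satisfies the condition.
D: satisfies the condition.
Valid on: A, B, C, D.

A, B, C, D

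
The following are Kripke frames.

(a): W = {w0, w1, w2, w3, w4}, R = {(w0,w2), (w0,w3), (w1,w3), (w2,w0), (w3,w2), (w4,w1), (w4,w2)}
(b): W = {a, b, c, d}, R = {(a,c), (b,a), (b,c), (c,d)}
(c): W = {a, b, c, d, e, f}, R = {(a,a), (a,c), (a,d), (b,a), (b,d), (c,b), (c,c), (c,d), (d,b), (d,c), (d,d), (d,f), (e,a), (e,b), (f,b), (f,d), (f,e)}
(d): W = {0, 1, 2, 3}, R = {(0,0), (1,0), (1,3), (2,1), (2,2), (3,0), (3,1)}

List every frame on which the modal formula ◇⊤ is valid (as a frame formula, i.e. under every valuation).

(a), (c), (d)

Frame correspondent (Sahlqvist): ∀x ∃y Rxy — i.e. seriality.
(a): condition met.
(b): fails — world d has no successor.
(c): condition met.
(d): condition met.
Valid on: (a), (c), (d).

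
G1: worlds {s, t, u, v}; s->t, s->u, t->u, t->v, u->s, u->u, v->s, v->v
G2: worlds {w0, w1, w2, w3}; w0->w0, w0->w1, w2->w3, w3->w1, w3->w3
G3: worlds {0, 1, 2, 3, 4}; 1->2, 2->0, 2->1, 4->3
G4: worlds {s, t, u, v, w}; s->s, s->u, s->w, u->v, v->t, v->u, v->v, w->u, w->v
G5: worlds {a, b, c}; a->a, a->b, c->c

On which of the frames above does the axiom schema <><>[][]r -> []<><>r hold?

Frame correspondent (Sahlqvist): forall x forall y forall z ((x R^2 y & xRz) -> exists w (y R^2 w & z R^2 w)) — i.e. a generalized confluence (Geach) condition.
G1: holds.
G2: fails — w0R²w0, w0Rw1 but no w with w0R²w and w1R²w.
G3: fails — 1R²0, 1R2 but no w with 0R²w and 2R²w.
G4: fails — uR²t, uRv but no w* with tR²w* and vR²w*.
G5: fails — aR²a, aRb but no w with aR²w and bR²w.
Valid on: G1.

G1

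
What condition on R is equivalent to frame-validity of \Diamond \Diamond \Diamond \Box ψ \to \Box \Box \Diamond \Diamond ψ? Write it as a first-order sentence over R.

\forall x \forall y \forall z ((x R^3 y \wedge x R^2 z) \to \exists w (yRw \wedge z R^2 w))

This is a Sahlqvist (Geach-type) schema ◇^3□^1ψ → □^2◇^2ψ.
Minimal-valuation argument: fix x; take any y with xR^3y and any z with xR^2z. Set V(ψ) to the set of worlds R-reachable from y in exactly 1 step. Then □^1ψ holds at y, so the antecedent holds at x; validity forces ◇^2ψ at z, giving a w with zR^2w and yR^1w.
First-order correspondent: \forall x \forall y \forall z ((x R^3 y \wedge x R^2 z) \to \exists w (yRw \wedge z R^2 w)).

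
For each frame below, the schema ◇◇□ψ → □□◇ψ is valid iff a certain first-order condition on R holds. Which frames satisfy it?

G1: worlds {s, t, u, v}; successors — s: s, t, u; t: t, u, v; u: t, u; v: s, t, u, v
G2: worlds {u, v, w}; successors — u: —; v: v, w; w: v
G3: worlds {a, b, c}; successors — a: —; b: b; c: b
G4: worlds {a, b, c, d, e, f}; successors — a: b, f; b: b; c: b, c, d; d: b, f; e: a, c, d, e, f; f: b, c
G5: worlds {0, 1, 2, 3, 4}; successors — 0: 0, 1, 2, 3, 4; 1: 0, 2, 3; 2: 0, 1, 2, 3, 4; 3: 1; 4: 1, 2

This is the axiom for a generalized confluence (Geach) condition; its first-order frame correspondent is ∀x ∀y ∀z ((xR²y ∧ xR²z) → ∃w (yRw ∧ zRw)).
G1: holds.
G2: holds.
G3: holds.
G4: fails — eR²b, eR²e but no w with bRw and eRw.
G5: fails — 0R²1, 0R²3 but no w with 1Rw and 3Rw.
Valid on: G1, G2, G3.

G1, G2, G3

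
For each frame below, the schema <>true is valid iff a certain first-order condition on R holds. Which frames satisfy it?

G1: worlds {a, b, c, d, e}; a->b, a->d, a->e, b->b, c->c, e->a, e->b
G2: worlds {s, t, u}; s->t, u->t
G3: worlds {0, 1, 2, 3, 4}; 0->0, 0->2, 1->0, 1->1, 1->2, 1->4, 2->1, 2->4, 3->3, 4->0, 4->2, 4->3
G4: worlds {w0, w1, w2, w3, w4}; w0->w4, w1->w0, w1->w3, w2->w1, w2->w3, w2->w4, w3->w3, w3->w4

Frame correspondent (Sahlqvist): forall x exists y Rxy — i.e. seriality.
G1: fails — world d has no successor.
G2: fails — world t has no successor.
G3: satisfies the condition.
G4: fails — world w4 has no successor.
Valid on: G3.

G3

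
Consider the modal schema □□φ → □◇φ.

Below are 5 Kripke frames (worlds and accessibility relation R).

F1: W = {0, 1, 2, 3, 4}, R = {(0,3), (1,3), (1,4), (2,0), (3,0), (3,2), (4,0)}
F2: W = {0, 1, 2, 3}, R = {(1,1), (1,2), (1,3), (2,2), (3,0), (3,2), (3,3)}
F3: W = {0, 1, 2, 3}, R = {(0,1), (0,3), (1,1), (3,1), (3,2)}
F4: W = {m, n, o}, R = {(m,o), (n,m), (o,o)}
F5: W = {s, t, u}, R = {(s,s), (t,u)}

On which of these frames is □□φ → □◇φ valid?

This is the axiom for a generalized confluence (Geach) condition; its first-order frame correspondent is ∀x ∀z (xRz → ∃w (xR²w ∧ zRw)).
F1: ✓.
F2: fails — 3R0 but no w with 3R²w and 0Rw.
F3: fails — 3R2 but no w with 3R²w and 2Rw.
F4: ✓.
F5: fails — tRu but no w with tR²w and uRw.

F1, F4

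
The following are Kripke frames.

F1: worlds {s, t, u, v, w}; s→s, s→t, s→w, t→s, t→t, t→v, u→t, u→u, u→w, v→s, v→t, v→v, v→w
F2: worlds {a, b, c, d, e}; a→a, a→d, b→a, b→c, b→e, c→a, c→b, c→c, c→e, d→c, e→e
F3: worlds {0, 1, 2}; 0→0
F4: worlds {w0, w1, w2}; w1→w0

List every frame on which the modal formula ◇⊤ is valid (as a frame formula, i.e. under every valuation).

F2

This is the axiom for seriality; its first-order frame correspondent is ∀x ∃y Rxy.
F1: fails — world w has no successor.
F2: satisfies the condition.
F3: fails — world 1 has no successor.
F4: fails — world w0 has no successor.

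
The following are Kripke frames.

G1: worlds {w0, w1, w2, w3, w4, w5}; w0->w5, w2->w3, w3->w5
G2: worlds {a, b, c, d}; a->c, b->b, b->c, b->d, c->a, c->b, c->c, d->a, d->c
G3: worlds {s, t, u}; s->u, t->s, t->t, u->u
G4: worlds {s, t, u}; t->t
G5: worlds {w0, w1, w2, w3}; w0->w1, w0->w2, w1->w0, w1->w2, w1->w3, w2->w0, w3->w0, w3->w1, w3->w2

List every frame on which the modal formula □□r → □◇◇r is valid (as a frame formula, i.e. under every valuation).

The schema corresponds to a generalized confluence (Geach) condition: ∀x ∀z (xRz → ∃w (xR²w ∧ zR²w)).
G1: fails — w0Rw5 but no w with w0R²w and w5R²w.
G2: satisfies the condition.
G3: satisfies the condition.
G4: satisfies the condition.
G5: satisfies the condition.

G2, G3, G4, G5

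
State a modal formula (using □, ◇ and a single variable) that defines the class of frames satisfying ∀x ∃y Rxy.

□q → ◇q

The condition is seriality. The D schema □q → ◇q defines it.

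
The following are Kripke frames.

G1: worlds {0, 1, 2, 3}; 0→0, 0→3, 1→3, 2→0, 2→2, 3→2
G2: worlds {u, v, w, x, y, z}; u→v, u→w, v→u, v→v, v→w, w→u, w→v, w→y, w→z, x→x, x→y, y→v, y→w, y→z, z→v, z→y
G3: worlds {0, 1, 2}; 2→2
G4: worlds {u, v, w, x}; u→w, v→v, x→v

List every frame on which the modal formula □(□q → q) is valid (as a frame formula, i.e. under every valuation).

The schema corresponds to shift-reflexivity: ∀x ∀y (Rxy → Ryy).
G1: fails — R03 but not R33.
G2: fails — Ruw but not Rww.
G3: satisfies the condition.
G4: fails — Ruw but not Rww.

G3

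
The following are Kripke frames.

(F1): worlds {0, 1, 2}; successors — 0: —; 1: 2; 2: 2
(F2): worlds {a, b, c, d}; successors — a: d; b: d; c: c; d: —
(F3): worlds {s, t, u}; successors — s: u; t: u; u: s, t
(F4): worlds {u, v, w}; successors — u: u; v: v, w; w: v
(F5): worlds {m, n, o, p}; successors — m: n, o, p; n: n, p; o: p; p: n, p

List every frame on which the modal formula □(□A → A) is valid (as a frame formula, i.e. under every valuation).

This is the axiom for shift-reflexivity; its first-order frame correspondent is ∀x ∀y (Rxy → Ryy).
(F1): condition met.
(F2): fails — Rad but not Rdd.
(F3): fails — Rsu but not Ruu.
(F4): fails — Rvw but not Rww.
(F5): fails — Rmo but not Roo.
Valid on: (F1).

(F1)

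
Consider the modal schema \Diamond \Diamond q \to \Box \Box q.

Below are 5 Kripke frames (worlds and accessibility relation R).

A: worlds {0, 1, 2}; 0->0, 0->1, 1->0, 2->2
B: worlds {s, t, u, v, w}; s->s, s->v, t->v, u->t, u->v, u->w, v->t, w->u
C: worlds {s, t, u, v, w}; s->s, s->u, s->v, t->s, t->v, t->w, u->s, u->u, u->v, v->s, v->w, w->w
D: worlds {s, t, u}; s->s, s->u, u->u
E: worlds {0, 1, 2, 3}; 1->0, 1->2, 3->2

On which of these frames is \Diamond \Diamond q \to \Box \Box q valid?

This is the axiom for a generalized confluence (Geach) condition; its first-order frame correspondent is \forall x \forall y \forall z ((x R^2 y \wedge x R^2 z) \to \exists w (y = w \wedge z = w)).
A: fails — 0R²0, 0R²1 but 0 ≠ 1.
B: fails — sR²s, sR²t but s ≠ t.
C: fails — sR²s, sR²u but s ≠ u.
D: fails — sR²s, sR²u but s ≠ u.
E: satisfies the condition.
Valid on: E.

E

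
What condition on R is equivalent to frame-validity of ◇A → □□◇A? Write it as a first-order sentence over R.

∀x ∀y ∀z ((xRy ∧ xR²z) → ∃w (y = w ∧ zRw))

This is a Sahlqvist (Geach-type) schema ◇^1□^0A → □^2◇^1A.
First-order correspondent: ∀x ∀y ∀z ((xRy ∧ xR²z) → ∃w (y = w ∧ zRw)).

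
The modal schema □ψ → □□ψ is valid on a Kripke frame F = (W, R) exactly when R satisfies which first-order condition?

transitivity

Suppose □ψ→□□ψ is valid. Take Rxy, Ryz and set V(ψ)={w : Rxw}. Then □ψ at x, so □□ψ at x, so □ψ at y, so ψ at z, i.e. Rxz.
Conversely, any frame satisfying ∀x ∀y ∀z (Rxy ∧ Ryz → Rxz) validates the schema.
Frame condition: ∀x ∀y ∀z (Rxy ∧ Ryz → Rxz).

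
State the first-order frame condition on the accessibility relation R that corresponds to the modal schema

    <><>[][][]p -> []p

forall x forall y forall z ((x R^2 y & xRz) -> exists w (y R^3 w & z = w))

This is a Sahlqvist (Geach-type) schema ◇^2□^3p → □^1◇^0p.
First-order correspondent: forall x forall y forall z ((x R^2 y & xRz) -> exists w (y R^3 w & z = w)).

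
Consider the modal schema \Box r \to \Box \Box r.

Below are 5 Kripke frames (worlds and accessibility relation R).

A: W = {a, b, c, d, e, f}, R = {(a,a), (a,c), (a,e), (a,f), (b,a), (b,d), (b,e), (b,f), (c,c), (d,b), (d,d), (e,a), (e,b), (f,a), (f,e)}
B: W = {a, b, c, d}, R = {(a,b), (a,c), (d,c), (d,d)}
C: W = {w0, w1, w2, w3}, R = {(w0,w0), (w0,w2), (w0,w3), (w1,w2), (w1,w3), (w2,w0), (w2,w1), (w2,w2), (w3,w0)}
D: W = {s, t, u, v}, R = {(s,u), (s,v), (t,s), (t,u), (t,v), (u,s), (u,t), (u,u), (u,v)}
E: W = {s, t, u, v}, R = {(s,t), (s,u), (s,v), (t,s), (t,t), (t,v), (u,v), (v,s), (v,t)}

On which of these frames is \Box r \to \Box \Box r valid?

Frame correspondent (Sahlqvist): \forall x \forall y \forall z (Rxy \wedge Ryz \to Rxz) — i.e. transitivity.
A: fails — Reb and Rbf but not Ref.
B: satisfies the condition.
C: fails — Rw1w2 and Rw2w0 but not Rw1w0.
D: fails — Rtu and Rut but not Rtt.
E: fails — Ruv and Rvt but not Rut.

B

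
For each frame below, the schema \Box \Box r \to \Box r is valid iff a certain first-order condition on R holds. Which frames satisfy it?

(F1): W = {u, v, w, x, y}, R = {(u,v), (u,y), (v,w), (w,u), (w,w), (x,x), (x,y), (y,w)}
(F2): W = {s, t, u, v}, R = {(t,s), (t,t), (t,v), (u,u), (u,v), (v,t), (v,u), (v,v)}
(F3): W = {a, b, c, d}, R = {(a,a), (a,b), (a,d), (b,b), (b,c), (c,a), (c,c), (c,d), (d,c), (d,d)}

(F2), (F3)

Frame correspondent (Sahlqvist): \forall x \forall y (Rxy \to \exists z (Rxz \wedge Rzy)) — i.e. density.
(F1): fails — Ruv but no z with Ruz and Rzv.
(F2): condition met.
(F3): condition met.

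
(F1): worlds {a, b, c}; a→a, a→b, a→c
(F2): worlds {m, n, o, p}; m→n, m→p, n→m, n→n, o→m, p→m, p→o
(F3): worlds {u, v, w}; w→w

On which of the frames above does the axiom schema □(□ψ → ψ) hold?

This is the axiom for shift-reflexivity; its first-order frame correspondent is ∀x ∀y (Rxy → Ryy).
(F1): fails — Rac but not Rcc.
(F2): fails — Rom but not Rmm.
(F3): condition met.
Valid on: (F3).

(F3)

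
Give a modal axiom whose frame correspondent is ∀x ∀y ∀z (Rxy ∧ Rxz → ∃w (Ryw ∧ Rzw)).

◇□p → □◇p

The condition is convergence. The .2 schema ◇□p → □◇p defines it.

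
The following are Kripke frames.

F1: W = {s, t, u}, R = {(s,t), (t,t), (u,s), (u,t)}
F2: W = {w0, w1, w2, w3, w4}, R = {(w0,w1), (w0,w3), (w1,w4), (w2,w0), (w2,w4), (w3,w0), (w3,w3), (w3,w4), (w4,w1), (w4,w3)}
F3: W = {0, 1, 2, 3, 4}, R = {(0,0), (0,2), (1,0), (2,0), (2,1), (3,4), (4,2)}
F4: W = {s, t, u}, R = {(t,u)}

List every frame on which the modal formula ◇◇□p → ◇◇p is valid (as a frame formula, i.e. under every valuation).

Frame correspondent (Sahlqvist): ∀x ∀y (xR²y → ∃w (yRw ∧ xR²w)) — i.e. a generalized confluence (Geach) condition.
F1: satisfies the condition.
F2: fails — w1R²w1 but no w with w1Rw and w1R²w.
F3: fails — 3R²2 but no w with 2Rw and 3R²w.
F4: satisfies the condition.

F1, F4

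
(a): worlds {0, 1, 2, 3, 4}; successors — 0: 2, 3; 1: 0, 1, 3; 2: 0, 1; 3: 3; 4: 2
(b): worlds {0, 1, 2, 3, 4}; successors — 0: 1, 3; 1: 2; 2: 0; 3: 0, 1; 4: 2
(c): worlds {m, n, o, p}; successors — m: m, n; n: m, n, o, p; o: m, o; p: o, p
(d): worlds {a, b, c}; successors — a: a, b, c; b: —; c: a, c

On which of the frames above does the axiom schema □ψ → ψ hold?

The schema corresponds to reflexivity: ∀x Rxx.
(a): fails — world 0 does not see itself.
(b): fails — world 0 does not see itself.
(c): satisfies the condition.
(d): fails — world b does not see itself.

(c)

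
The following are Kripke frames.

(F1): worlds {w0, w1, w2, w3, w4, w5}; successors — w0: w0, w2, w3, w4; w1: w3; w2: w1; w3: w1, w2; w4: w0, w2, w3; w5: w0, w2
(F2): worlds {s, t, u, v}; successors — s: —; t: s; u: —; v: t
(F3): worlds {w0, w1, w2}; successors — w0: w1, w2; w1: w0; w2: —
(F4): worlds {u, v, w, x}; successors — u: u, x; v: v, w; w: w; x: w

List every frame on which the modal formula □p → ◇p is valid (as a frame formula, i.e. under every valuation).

This is the axiom for seriality; its first-order frame correspondent is ∀x ∃y Rxy.
(F1): ✓.
(F2): fails — world s has no successor.
(F3): fails — world w2 has no successor.
(F4): ✓.
Valid on: (F1), (F4).

(F1), (F4)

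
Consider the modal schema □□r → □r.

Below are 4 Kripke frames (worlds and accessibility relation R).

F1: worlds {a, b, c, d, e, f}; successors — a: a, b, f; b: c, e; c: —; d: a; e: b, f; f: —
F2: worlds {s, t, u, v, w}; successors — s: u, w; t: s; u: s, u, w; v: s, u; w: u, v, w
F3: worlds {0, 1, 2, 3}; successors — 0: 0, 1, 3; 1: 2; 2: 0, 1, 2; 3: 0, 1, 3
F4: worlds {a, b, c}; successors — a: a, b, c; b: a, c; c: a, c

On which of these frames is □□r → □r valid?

This is the axiom for density; its first-order frame correspondent is ∀x ∀y (Rxy → ∃z (Rxz ∧ Rzy)).
F1: fails — Rbc but no z with Rbz and Rzc.
F2: fails — Rts but no z with Rtz and Rzs.
F3: condition met.
F4: condition met.
Valid on: F3, F4.

F3, F4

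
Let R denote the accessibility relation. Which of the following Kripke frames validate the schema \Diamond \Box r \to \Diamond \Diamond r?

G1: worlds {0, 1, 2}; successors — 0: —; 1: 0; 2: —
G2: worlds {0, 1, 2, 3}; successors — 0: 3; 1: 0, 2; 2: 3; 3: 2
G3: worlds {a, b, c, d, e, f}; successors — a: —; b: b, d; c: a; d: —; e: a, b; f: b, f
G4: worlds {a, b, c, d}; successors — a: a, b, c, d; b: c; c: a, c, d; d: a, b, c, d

This is the axiom for a generalized confluence (Geach) condition; its first-order frame correspondent is \forall x \forall y (xRy \to \exists w (yRw \wedge x R^2 w)).
G1: fails — 1R0 but no w with 0Rw and 1R²w.
G2: condition met.
G3: fails — bRd but no w with dRw and bR²w.
G4: condition met.

G2, G4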